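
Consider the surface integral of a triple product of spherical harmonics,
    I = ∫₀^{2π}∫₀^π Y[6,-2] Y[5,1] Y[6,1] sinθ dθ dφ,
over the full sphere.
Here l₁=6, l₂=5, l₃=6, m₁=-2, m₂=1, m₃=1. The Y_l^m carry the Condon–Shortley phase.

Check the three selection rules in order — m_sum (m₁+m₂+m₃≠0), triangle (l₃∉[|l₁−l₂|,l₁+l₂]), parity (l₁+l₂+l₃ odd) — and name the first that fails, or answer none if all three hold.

parity

Σmᵢ = 0  ✓
l₃∈[|l₁−l₂|,l₁+l₂]=[1,11], have l₃=6  ✓
Σlᵢ = 17 ⇒ odd  ✗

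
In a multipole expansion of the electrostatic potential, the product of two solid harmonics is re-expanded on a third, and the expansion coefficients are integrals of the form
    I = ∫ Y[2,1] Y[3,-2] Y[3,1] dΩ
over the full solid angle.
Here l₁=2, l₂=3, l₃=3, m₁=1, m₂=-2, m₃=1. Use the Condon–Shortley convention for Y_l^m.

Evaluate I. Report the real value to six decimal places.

0.162868

Rules hold: Σm=0, L=8 even, 1≤3≤5.
N = 5·7·7 = 245
Δ = 2!·2!·4!/9! = 1/3780
Racah Σ t=0..2: t=0:+1/24 t=1:−1/4 t=2:+1/24 = -1/6
⇒ 3j(2 3 3; 0 0 0)² = 4/105, sgn +1
Racah Σ t=0..1: t=0:+1/12 t=1:−1/48 = 1/16
⇒ 3j(2 3 3; 1 -2 1)² = 1/28, sgn +1
4πI² = N·(3j₀)²·(3jₘ)² = 1/3
I = +1·√(0.333333/4π) = 0.16286750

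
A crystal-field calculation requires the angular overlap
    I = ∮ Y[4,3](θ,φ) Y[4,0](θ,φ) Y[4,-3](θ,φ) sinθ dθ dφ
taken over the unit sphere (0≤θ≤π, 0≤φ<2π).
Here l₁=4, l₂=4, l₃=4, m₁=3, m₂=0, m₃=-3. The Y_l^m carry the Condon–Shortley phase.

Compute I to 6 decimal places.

0.159788

m-sum 0 ✓  L=12 even ✓  0≤4≤8 ✓
Π(2lᵢ+1) = 9×9×9 = 729
triangle coeff Δ(4,4,4) = 1/450450
Σ_t [0,4]: t=0:+1/13824 t=1:−1/216 t=2:+1/64 t=3:−1/216 t=4:+1/13824 = 5/768
(3j)²=18/1001 [(4 4 4; 0 0 0)], sign=+1
Σ_t [0,1]: t=0:+1/3456 t=1:−1/864 = -1/1152
(3j)²=7/286 [(4 4 4; 3 0 -3)], sign=+1
⇒ 4πI² = 6561/20449
I = (+1)√(6561/20449/(4π)) = 0.15978796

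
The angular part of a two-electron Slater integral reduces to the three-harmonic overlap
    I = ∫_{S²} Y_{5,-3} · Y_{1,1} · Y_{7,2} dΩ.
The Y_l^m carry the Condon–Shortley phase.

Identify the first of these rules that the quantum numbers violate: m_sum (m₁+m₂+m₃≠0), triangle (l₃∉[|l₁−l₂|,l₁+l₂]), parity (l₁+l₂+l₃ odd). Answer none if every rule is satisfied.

m₁+m₂+m₃ = -3 + 1 + 2 = 0  ✓
triangle: |5−1|=4 ≤ l₃=7 ≤ 5+1=6  ✗
parity: l₁+l₂+l₃ = 13 is odd

triangle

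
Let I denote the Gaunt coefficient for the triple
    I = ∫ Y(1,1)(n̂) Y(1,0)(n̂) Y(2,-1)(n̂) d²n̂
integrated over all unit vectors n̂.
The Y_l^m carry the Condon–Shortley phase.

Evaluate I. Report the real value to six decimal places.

m-sum 0 ✓  L=4 even ✓  0≤2≤2 ✓
Π(2lᵢ+1) = 3×3×5 = 45
triangle coeff Δ(1,1,2) = 1/30
Σ_t [0,0]: t=0:+1/1 = 1/1
(3j)²=2/15 [(1 1 2; 0 0 0)], sign=+1
Σ_t [0,0]: t=0:+1/2 = 1/2
(3j)²=1/10 [(1 1 2; 1 0 -1)], sign=-1
⇒ 4πI² = 3/5
I = (-1)√(3/5/(4π)) = -0.21850969

-0.218510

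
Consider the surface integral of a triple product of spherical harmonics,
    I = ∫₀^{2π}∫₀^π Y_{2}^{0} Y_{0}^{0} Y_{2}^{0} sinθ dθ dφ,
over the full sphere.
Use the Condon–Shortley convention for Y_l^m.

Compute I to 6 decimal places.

Rules hold: Σm=0, L=4 even, 2≤2≤2.
N = 5·1·5 = 25
Δ = 0!·4!·0!/5! = 1/5
Racah Σ t=0..0: t=0:+1/4 = 1/4
⇒ 3j(2 0 2; 0 0 0)² = 1/5, sgn +1
(m-triple is (0,0,0) — same symbol as above.)
4πI² = N·(3j₀)²·(3jₘ)² = 1/1
I = +1·√(1/4π) = 0.28209479

0.282095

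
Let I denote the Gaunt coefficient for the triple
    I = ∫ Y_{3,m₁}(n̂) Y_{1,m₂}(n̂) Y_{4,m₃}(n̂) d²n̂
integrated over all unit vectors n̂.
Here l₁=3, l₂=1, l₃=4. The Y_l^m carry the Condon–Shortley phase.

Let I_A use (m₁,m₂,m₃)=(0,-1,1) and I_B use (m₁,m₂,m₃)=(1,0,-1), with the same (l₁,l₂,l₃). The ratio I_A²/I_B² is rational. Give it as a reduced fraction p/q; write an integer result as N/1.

2/3

Same 3,1,4: normalisation and zero-m 3j drop out of the ratio.
A: Δ: 0! 6! 2! / 9! → 1/252; sum: t=0:+1/72 = 1/72; 3j²(3 1 4; 0 -1 1) = Δ·Π!·Σ² = 5/126  (sign -1)
B: Δ: 0! 6! 2! / 9! → 1/252; sum: t=0:+1/48 = 1/48; 3j²(3 1 4; 1 0 -1) = Δ·Π!·Σ² = 5/84  (sign -1)
I_A²/I_B² = (5/126)/(5/84) = 2/3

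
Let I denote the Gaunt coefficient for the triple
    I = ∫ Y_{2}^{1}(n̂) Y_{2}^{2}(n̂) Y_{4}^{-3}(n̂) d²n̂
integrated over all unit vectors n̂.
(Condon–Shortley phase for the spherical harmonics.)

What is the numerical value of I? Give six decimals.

-0.238414

Checks pass: Σm=0; 8 even; l₃=4∈[0,4].
(2·2+1)(2·2+1)(2·4+1) = 225
Δ: 0! 4! 4! / 9! → 1/630
sum: t=0:+1/16 = 1/16
3j²(2 2 4; 0 0 0) = Δ·Π!·Σ² = 2/35  (sign +1)
sum: t=0:+1/144 = 1/144
3j²(2 2 4; 1 2 -3) = Δ·Π!·Σ² = 1/18  (sign -1)
combine: 4πI² = 225·2/35·1/18 = 5/7
take √, sign -1: I = -0.23841361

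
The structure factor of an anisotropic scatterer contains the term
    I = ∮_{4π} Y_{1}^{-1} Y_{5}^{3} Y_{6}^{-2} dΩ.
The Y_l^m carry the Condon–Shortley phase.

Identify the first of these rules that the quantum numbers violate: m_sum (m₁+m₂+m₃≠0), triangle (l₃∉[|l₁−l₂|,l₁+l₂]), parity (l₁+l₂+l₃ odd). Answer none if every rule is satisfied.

m₁+m₂+m₃ = -1 + 3 − 2 = 0  ✓
triangle: |1−5|=4 ≤ l₃=6 ≤ 1+5=6  ✓
parity: l₁+l₂+l₃ = 12 is even  ✓

none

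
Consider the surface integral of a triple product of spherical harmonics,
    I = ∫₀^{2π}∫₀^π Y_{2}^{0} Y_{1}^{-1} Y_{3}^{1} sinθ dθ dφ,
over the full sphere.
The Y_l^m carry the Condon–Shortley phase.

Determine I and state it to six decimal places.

-0.202301

Rules hold: Σm=0, L=6 even, 1≤3≤3.
N = 5·3·7 = 105
Δ = 0!·4!·2!/7! = 1/105
Racah Σ t=0..0: t=0:+1/4 = 1/4
⇒ 3j(2 1 3; 0 0 0)² = 3/35, sgn -1
Racah Σ t=0..0: t=0:+1/8 = 1/8
⇒ 3j(2 1 3; 0 -1 1)² = 2/35, sgn +1
4πI² = N·(3j₀)²·(3jₘ)² = 18/35
I = -1·√(0.514286/4π) = -0.20230066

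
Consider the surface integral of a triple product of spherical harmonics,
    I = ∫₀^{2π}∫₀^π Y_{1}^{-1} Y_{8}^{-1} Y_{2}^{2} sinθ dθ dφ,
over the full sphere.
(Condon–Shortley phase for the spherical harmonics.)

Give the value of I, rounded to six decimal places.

|1−8|≤2≤1+8 violated ⇒ I = 0

0.000000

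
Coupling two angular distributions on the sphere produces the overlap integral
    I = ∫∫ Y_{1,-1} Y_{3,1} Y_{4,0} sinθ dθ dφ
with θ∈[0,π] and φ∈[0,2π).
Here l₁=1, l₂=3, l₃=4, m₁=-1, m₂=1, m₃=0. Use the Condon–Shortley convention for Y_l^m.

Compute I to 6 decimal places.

m-sum 0 ✓  L=8 even ✓  2≤4≤4 ✓
Π(2lᵢ+1) = 3×7×9 = 189
triangle coeff Δ(1,3,4) = 1/252
Σ_t [0,0]: t=0:+1/36 = 1/36
(3j)²=4/63 [(1 3 4; 0 0 0)], sign=+1
Σ_t [0,0]: t=0:+1/96 = 1/96
(3j)²=1/42 [(1 3 4; -1 1 0)], sign=+1
⇒ 4πI² = 2/7
I = (+1)√(2/7/(4π)) = 0.15078601

0.150786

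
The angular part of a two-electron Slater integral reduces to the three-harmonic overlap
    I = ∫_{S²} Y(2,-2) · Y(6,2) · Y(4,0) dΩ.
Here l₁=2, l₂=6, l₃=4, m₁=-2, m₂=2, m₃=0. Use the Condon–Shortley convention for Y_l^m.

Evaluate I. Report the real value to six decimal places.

Checks pass: Σm=0; 12 even; l₃=4∈[4,8].
(2·2+1)(2·6+1)(2·4+1) = 585
Δ: 4! 0! 8! / 13! → 1/6435
sum: t=2:+1/2304 = 1/2304
3j²(2 6 4; 0 0 0) = Δ·Π!·Σ² = 5/143  (sign +1)
sum: t=4:+1/13824 = 1/13824
3j²(2 6 4; -2 2 0) = Δ·Π!·Σ² = 14/1287  (sign +1)
combine: 4πI² = 585·5/143·14/1287 = 350/1573
take √, sign +1: I = 0.13306527

0.133065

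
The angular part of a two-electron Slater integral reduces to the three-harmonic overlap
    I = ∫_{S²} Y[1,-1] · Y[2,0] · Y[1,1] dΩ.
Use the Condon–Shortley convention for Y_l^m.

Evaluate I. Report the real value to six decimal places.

0.126157

Checks pass: Σm=0; 4 even; l₃=1∈[1,3].
(2·1+1)(2·2+1)(2·1+1) = 45
Δ: 2! 0! 2! / 5! → 1/30
sum: t=1:−1/1 = -1/1
3j²(1 2 1; 0 0 0) = Δ·Π!·Σ² = 2/15  (sign +1)
sum: t=2:+1/4 = 1/4
3j²(1 2 1; -1 0 1) = Δ·Π!·Σ² = 1/30  (sign +1)
combine: 4πI² = 45·2/15·1/30 = 1/5
take √, sign +1: I = 0.12615663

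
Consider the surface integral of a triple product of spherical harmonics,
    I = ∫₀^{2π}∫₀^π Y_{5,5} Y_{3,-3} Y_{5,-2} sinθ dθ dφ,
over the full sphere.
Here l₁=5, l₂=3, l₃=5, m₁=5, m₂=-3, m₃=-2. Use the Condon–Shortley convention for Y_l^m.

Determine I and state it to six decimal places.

0.000000

l₁+l₂+l₃=13 is odd: 3j(l;000)=0 ⇒ I=0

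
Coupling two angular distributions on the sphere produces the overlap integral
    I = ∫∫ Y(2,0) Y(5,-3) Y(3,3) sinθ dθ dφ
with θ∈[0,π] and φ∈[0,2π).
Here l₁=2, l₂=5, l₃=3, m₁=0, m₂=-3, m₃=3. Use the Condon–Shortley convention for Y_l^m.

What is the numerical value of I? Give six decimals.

Checks pass: Σm=0; 10 even; l₃=3∈[3,7].
(2·2+1)(2·5+1)(2·3+1) = 385
Δ: 4! 0! 6! / 11! → 1/2310
sum: t=2:+1/144 = 1/144
3j²(2 5 3; 0 0 0) = Δ·Π!·Σ² = 10/231  (sign -1)
sum: t=2:+1/2880 = 1/2880
3j²(2 5 3; 0 -3 3) = Δ·Π!·Σ² = 2/165  (sign +1)
combine: 4πI² = 385·10/231·2/165 = 20/99
take √, sign -1: I = -0.12679218

-0.126792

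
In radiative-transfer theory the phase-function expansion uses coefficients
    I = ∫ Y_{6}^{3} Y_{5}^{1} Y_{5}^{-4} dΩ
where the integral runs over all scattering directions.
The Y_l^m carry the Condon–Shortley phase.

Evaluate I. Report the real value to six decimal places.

m-sum 0 ✓  L=16 even ✓  1≤5≤11 ✓
Π(2lᵢ+1) = 13×11×11 = 1573
triangle coeff Δ(6,5,5) = 1/28588560
Σ_t [1,5]: t=1:−1/345600 t=2:+1/13824 t=3:−1/5184 t=4:+1/13824 t=5:−1/345600 = -7/129600
(3j)²=80/7293 [(6 5 5; 0 0 0)], sign=+1
Σ_t [2,3]: t=2:+1/138240 t=3:−1/155520 = 1/1244160
(3j)²=3/9724 [(6 5 5; 3 1 -4)], sign=-1
⇒ 4πI² = 20/3757
I = (-1)√(20/3757/(4π)) = -0.02058209

-0.020582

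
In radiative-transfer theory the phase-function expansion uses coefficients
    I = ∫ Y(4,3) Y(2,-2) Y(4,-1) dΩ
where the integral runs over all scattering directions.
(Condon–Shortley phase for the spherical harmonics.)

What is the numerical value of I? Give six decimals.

0.159270

Checks pass: Σm=0; 10 even; l₃=4∈[2,6].
(2·4+1)(2·2+1)(2·4+1) = 405
Δ: 2! 6! 2! / 11! → 1/13860
sum: t=0:+1/192 t=1:−1/36 t=2:+1/192 = -5/288
3j²(4 2 4; 0 0 0) = Δ·Π!·Σ² = 20/693  (sign -1)
sum: t=0:+1/480 = 1/480
3j²(4 2 4; 3 -2 -1) = Δ·Π!·Σ² = 3/110  (sign -1)
combine: 4πI² = 405·20/693·3/110 = 270/847
take √, sign +1: I = 0.15927046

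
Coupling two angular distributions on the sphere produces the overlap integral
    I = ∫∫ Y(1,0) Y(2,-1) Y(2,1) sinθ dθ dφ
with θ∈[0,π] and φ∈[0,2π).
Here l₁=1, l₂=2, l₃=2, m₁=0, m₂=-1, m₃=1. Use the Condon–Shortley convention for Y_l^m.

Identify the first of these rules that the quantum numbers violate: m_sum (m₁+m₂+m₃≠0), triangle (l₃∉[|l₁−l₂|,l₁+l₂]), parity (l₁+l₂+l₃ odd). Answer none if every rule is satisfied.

parity

m₁+m₂+m₃ = 0 − 1 + 1 = 0  ✓
triangle: |1−2|=1 ≤ l₃=2 ≤ 1+2=3  ✓
parity: l₁+l₂+l₃ = 5 is odd  ✗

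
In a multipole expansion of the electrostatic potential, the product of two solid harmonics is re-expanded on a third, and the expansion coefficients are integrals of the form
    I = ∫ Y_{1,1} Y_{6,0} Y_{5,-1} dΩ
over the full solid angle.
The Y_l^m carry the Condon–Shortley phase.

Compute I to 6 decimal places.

Rules hold: Σm=0, L=12 even, 5≤5≤7.
N = 3·13·11 = 429
Δ = 2!·0!·10!/13! = 1/858
Racah Σ t=1..1: t=1:−1/14400 = -1/14400
⇒ 3j(1 6 5; 0 0 0)² = 6/143, sgn +1
Racah Σ t=0..0: t=0:+1/34560 = 1/34560
⇒ 3j(1 6 5; 1 0 -1)² = 5/286, sgn +1
4πI² = N·(3j₀)²·(3jₘ)² = 45/143
I = +1·√(0.314685/4π) = 0.15824621

0.158246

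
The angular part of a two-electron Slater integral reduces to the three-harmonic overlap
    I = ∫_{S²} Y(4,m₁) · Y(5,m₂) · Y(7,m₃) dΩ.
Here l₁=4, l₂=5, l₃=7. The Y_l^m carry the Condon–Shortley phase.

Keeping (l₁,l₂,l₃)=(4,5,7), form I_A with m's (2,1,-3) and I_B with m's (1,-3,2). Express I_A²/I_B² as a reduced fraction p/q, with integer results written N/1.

7098/26569

Same 4,5,7: normalisation and zero-m 3j drop out of the ratio.
A: Δ: 2! 6! 8! / 17! → 1/6126120; sum: t=0:+1/138240 t=1:−1/86400 t=2:+1/829440 = -13/4147200; 3j²(4 5 7; 2 1 -3) = Δ·Π!·Σ² = 13/3740  (sign -1)
B: Δ: 2! 6! 8! / 17! → 1/6126120; sum: t=0:+1/103680 t=1:−1/241920 t=2:+1/9676800 = 163/29030400; 3j²(4 5 7; 1 -3 2) = Δ·Π!·Σ² = 26569/2042040  (sign -1)
I_A²/I_B² = (13/3740)/(26569/2042040) = 7098/26569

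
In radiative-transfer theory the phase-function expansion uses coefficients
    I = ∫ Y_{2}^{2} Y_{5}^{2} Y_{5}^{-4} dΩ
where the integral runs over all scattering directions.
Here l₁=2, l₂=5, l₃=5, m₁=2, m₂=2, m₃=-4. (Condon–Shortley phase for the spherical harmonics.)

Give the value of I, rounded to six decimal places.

-0.137240

Rules hold: Σm=0, L=12 even, 3≤5≤7.
N = 5·11·11 = 605
Δ = 2!·2!·8!/13! = 1/38610
Racah Σ t=0..2: t=0:+1/2880 t=1:−1/576 t=2:+1/2880 = -1/960
⇒ 3j(2 5 5; 0 0 0)² = 10/429, sgn +1
Racah Σ t=0..0: t=0:+1/20160 = 1/20160
⇒ 3j(2 5 5; 2 2 -4)² = 12/715, sgn -1
4πI² = N·(3j₀)²·(3jₘ)² = 40/169
I = -1·√(0.236686/4π) = -0.13724032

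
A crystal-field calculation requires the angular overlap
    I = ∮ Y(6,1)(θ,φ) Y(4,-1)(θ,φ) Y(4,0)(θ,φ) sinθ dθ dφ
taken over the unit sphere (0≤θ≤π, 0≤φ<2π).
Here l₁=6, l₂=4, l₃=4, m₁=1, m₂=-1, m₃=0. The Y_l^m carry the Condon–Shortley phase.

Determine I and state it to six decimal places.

Rules hold: Σm=0, L=14 even, 2≤4≤10.
N = 13·9·9 = 1053
Δ = 6!·6!·2!/15! = 1/1261260
Racah Σ t=2..4: t=2:+1/4608 t=3:−1/1296 t=4:+1/4608 = -7/20736
⇒ 3j(6 4 4; 0 0 0)² = 20/1287, sgn -1
Racah Σ t=1..3: t=1:−1/11520 t=2:+1/1728 t=3:−1/3456 = 7/34560
⇒ 3j(6 4 4; 1 -1 0)² = 7/858, sgn +1
4πI² = N·(3j₀)²·(3jₘ)² = 210/1573
I = -1·√(0.133503/4π) = -0.10307192

-0.103072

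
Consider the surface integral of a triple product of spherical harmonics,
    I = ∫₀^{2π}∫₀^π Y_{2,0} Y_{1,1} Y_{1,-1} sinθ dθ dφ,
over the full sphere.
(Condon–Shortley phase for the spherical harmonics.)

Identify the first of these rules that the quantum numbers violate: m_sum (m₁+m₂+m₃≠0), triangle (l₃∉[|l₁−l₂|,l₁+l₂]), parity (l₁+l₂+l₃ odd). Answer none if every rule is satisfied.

m₁+m₂+m₃ = 0 + 1 − 1 = 0  ✓
triangle: |2−1|=1 ≤ l₃=1 ≤ 2+1=3  ✓
parity: l₁+l₂+l₃ = 4 is even  ✓

none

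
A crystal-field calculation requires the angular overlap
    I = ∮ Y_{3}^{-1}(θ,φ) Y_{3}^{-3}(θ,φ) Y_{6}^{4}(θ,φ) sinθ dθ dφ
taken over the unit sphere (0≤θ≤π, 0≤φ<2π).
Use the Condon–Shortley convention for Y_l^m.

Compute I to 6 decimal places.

0.171787

m-sum 0 ✓  L=12 even ✓  0≤6≤6 ✓
Π(2lᵢ+1) = 7×7×13 = 637
triangle coeff Δ(3,3,6) = 1/12012
Σ_t [0,0]: t=0:+1/1296 = 1/1296
(3j)²=100/3003 [(3 3 6; 0 0 0)], sign=+1
Σ_t [0,0]: t=0:+1/34560 = 1/34560
(3j)²=5/286 [(3 3 6; -1 -3 4)], sign=+1
⇒ 4πI² = 1750/4719
I = (+1)√(1750/4719/(4π)) = 0.17178653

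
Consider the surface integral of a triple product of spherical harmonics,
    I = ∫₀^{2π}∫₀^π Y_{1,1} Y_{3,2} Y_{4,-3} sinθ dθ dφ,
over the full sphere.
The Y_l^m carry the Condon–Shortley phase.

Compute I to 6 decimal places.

Checks pass: Σm=0; 8 even; l₃=4∈[2,4].
(2·1+1)(2·3+1)(2·4+1) = 189
Δ: 0! 2! 6! / 9! → 1/252
sum: t=0:+1/36 = 1/36
3j²(1 3 4; 0 0 0) = Δ·Π!·Σ² = 4/63  (sign +1)
sum: t=0:+1/240 = 1/240
3j²(1 3 4; 1 2 -3) = Δ·Π!·Σ² = 1/12  (sign -1)
combine: 4πI² = 189·4/63·1/12 = 1/1
take √, sign -1: I = -0.28209479

-0.282095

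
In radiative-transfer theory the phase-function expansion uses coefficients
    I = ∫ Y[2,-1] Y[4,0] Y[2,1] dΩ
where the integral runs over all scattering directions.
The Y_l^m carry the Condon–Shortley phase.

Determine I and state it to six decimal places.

0.161197

Checks pass: Σm=0; 8 even; l₃=2∈[2,6].
(2·2+1)(2·4+1)(2·2+1) = 225
Δ: 4! 0! 4! / 9! → 1/630
sum: t=2:+1/16 = 1/16
3j²(2 4 2; 0 0 0) = Δ·Π!·Σ² = 2/35  (sign +1)
sum: t=3:−1/36 = -1/36
3j²(2 4 2; -1 0 1) = Δ·Π!·Σ² = 8/315  (sign +1)
combine: 4πI² = 225·2/35·8/315 = 16/49
take √, sign +1: I = 0.16119702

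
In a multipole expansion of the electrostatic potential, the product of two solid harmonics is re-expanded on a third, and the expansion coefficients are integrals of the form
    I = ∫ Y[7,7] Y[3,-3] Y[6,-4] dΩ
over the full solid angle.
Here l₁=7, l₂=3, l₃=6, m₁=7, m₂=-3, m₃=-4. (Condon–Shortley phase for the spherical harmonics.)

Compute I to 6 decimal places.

0.105068

Rules hold: Σm=0, L=16 even, 4≤6≤10.
N = 15·7·13 = 1365
Δ = 4!·10!·2!/17! = 1/2042040
Racah Σ t=1..3: t=1:−1/207360 t=2:+1/57600 t=3:−1/207360 = 1/129600
⇒ 3j(7 3 6; 0 0 0)² = 168/12155, sgn +1
Racah Σ t=0..0: t=0:+1/174182400 = 1/174182400
⇒ 3j(7 3 6; 7 -3 -4)² = 1/136, sgn +1
4πI² = N·(3j₀)²·(3jₘ)² = 441/3179
I = +1·√(0.138723/4π) = 0.10506767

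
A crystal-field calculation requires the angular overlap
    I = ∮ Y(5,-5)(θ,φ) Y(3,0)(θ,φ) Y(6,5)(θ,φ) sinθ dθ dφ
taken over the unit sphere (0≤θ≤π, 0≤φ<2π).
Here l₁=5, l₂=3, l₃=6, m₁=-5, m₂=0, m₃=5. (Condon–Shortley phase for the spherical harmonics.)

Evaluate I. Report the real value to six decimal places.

Checks pass: Σm=0; 14 even; l₃=6∈[2,8].
(2·5+1)(2·3+1)(2·6+1) = 1001
Δ: 2! 8! 4! / 15! → 1/675675
sum: t=0:+1/8640 t=1:−1/2304 t=2:+1/8640 = -7/34560
3j²(5 3 6; 0 0 0) = Δ·Π!·Σ² = 7/429  (sign -1)
sum: t=2:+1/483840 = 1/483840
3j²(5 3 6; -5 0 5) = Δ·Π!·Σ² = 3/91  (sign -1)
combine: 4πI² = 1001·7/429·3/91 = 7/13
take √, sign +1: I = 0.20700098

0.207001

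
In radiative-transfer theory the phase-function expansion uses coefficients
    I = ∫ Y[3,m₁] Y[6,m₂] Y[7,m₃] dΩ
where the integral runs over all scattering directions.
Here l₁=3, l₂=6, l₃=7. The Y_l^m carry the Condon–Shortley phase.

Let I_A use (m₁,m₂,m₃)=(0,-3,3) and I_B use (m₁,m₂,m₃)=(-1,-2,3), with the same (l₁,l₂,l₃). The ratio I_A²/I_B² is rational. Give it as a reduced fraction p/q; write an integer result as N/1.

l's match ⇒ only the (l;m) 3-j factors differ between A and B.
A: triangle coeff Δ(3,6,7) = 1/2042040; Σ_t [0,2]: t=0:+1/362880 t=1:−1/322560 t=2:+1/4354560 = -1/8709120; (3j)²=3/68068 [(3 6 7; 0 -3 3)], sign=-1
B: triangle coeff Δ(3,6,7) = 1/2042040; Σ_t [0,2]: t=0:+1/829440 t=1:−1/181440 t=2:+1/645120 = -1/362880; (3j)²=256/17017 [(3 6 7; -1 -2 3)], sign=-1
I_A²/I_B² = (3/68068)/(256/17017) = 3/1024

3/1024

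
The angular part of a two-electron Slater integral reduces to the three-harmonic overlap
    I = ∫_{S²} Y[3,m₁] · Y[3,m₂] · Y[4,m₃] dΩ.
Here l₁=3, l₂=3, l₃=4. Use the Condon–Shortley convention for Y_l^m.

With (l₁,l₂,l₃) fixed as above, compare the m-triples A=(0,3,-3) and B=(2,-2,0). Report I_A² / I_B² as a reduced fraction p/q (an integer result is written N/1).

9/7

l's match ⇒ only the (l;m) 3-j factors differ between A and B.
A: triangle coeff Δ(3,3,4) = 1/34650; Σ_t [2,2]: t=2:+1/288 = 1/288; (3j)²=1/22 [(3 3 4; 0 3 -3)], sign=-1
B: triangle coeff Δ(3,3,4) = 1/34650; Σ_t [0,1]: t=0:+1/72 t=1:−1/576 = 7/576; (3j)²=7/198 [(3 3 4; 2 -2 0)], sign=+1
I_A²/I_B² = (1/22)/(7/198) = 9/7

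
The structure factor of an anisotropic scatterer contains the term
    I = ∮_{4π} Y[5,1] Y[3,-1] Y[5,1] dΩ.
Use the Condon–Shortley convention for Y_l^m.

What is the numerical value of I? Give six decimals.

m-sum = 1 − 1 + 1 = 1 ≠ 0 ⇒ I = 0

0.000000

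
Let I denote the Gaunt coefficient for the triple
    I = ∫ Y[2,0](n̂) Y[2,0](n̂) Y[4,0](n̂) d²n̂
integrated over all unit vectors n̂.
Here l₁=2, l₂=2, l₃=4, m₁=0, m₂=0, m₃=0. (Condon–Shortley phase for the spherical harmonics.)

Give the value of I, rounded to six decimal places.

Rules hold: Σm=0, L=8 even, 0≤4≤4.
N = 5·5·9 = 225
Δ = 0!·4!·4!/9! = 1/630
Racah Σ t=0..0: t=0:+1/16 = 1/16
⇒ 3j(2 2 4; 0 0 0)² = 2/35, sgn +1
(m-triple is (0,0,0) — same symbol as above.)
4πI² = N·(3j₀)²·(3jₘ)² = 36/49
I = +1·√(0.734694/4π) = 0.24179554

0.241796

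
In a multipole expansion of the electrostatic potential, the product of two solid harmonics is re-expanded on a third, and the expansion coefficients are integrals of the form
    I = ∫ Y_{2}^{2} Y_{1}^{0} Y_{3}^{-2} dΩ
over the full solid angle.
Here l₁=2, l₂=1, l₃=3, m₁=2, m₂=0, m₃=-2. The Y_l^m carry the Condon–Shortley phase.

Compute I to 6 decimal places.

Rules hold: Σm=0, L=6 even, 1≤3≤3.
N = 5·3·7 = 105
Δ = 0!·4!·2!/7! = 1/105
Racah Σ t=0..0: t=0:+1/4 = 1/4
⇒ 3j(2 1 3; 0 0 0)² = 3/35, sgn -1
Racah Σ t=0..0: t=0:+1/24 = 1/24
⇒ 3j(2 1 3; 2 0 -2)² = 1/21, sgn -1
4πI² = N·(3j₀)²·(3jₘ)² = 3/7
I = +1·√(0.428571/4π) = 0.18467439

0.184674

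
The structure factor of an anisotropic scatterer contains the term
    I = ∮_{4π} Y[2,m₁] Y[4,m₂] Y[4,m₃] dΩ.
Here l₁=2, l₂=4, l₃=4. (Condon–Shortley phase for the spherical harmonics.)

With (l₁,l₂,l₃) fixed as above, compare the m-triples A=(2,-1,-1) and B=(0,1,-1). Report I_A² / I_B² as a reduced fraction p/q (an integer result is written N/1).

600/289

l's match ⇒ only the (l;m) 3-j factors differ between A and B.
A: triangle coeff Δ(2,4,4) = 1/13860; Σ_t [0,0]: t=0:+1/144 = 1/144; (3j)²=10/231 [(2 4 4; 2 -1 -1)], sign=-1
B: triangle coeff Δ(2,4,4) = 1/13860; Σ_t [0,2]: t=0:+1/480 t=1:−1/48 t=2:+1/144 = -17/1440; (3j)²=289/13860 [(2 4 4; 0 1 -1)], sign=+1
I_A²/I_B² = (10/231)/(289/13860) = 600/289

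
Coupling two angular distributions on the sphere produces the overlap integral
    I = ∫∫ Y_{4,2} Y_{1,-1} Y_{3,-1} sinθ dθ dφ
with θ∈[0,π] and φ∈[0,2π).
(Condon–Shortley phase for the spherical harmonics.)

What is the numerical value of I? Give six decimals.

0.238414

Checks pass: Σm=0; 8 even; l₃=3∈[3,5].
(2·4+1)(2·1+1)(2·3+1) = 189
Δ: 2! 6! 0! / 9! → 1/252
sum: t=1:−1/36 = -1/36
3j²(4 1 3; 0 0 0) = Δ·Π!·Σ² = 4/63  (sign +1)
sum: t=0:+1/96 = 1/96
3j²(4 1 3; 2 -1 -1) = Δ·Π!·Σ² = 5/84  (sign +1)
combine: 4πI² = 189·4/63·5/84 = 5/7
take √, sign +1: I = 0.23841361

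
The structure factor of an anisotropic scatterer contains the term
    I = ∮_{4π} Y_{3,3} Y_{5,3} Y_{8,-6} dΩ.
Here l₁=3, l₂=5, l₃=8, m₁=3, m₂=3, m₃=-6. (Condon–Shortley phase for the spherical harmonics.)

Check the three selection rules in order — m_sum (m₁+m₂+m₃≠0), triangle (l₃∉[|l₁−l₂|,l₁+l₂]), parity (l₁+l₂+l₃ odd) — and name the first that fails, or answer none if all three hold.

none

m₁+m₂+m₃ = 3 + 3 − 6 = 0  ✓
triangle: |3−5|=2 ≤ l₃=8 ≤ 3+5=8  ✓
parity: l₁+l₂+l₃ = 16 is even  ✓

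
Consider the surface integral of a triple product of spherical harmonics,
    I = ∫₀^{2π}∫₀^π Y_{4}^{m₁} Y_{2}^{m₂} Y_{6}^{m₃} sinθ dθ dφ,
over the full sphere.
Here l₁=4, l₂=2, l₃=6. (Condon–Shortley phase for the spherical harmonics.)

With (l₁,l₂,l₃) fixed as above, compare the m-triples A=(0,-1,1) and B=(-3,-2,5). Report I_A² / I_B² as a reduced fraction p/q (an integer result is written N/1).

Same 4,2,6: normalisation and zero-m 3j drop out of the ratio.
A: Δ: 0! 8! 4! / 13! → 1/6435; sum: t=0:+1/3456 = 1/3456; 3j²(4 2 6; 0 -1 1) = Δ·Π!·Σ² = 35/1287  (sign -1)
B: Δ: 0! 8! 4! / 13! → 1/6435; sum: t=0:+1/120960 = 1/120960; 3j²(4 2 6; -3 -2 5) = Δ·Π!·Σ² = 2/39  (sign -1)
I_A²/I_B² = (35/1287)/(2/39) = 35/66

35/66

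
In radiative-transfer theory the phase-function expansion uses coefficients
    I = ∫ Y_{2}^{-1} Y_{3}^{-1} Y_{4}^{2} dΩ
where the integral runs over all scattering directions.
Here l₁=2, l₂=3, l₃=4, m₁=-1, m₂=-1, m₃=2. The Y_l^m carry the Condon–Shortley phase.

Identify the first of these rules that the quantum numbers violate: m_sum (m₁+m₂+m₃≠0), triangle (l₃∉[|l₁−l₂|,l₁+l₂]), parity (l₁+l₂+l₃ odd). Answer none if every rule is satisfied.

Σmᵢ = 0  ✓
l₃∈[|l₁−l₂|,l₁+l₂]=[1,5], have l₃=4  ✓
Σlᵢ = 9 ⇒ odd  ✗

parity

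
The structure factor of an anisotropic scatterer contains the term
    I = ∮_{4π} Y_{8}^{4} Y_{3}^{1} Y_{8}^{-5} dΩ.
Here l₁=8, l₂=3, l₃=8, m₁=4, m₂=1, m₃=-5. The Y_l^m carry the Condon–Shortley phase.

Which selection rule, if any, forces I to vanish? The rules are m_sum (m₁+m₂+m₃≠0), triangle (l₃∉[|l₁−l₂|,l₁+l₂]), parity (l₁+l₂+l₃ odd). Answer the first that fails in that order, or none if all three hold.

m₁+m₂+m₃ = 4 + 1 − 5 = 0  ✓
triangle: |8−3|=5 ≤ l₃=8 ≤ 8+3=11  ✓
parity: l₁+l₂+l₃ = 19 is odd  ✗

parity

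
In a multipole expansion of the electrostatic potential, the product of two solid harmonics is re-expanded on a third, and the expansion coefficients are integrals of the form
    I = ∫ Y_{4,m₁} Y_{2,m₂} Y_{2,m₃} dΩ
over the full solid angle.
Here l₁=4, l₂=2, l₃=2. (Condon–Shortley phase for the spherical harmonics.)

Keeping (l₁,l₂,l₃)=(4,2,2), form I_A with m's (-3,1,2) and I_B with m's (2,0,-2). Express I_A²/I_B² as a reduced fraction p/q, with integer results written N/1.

7/3

Shared (l₁,l₂,l₃)=(4,2,2): N and (l;000)² cancel in I_A²/I_B².
A: Δ = 4!·4!·0!/9! = 1/630; Racah Σ t=3..3: t=3:−1/144 = -1/144; ⇒ 3j(4 2 2; -3 1 2)² = 1/18, sgn -1
B: Δ = 4!·4!·0!/9! = 1/630; Racah Σ t=2..2: t=2:+1/96 = 1/96; ⇒ 3j(4 2 2; 2 0 -2)² = 1/42, sgn +1
I_A²/I_B² = (1/18)/(1/42) = 7/3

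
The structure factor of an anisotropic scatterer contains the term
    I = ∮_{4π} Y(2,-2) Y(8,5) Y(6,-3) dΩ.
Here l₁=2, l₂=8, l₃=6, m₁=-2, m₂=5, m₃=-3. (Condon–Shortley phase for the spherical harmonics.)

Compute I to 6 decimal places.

Checks pass: Σm=0; 16 even; l₃=6∈[6,10].
(2·2+1)(2·8+1)(2·6+1) = 1105
Δ: 4! 0! 12! / 17! → 1/30940
sum: t=2:+1/2073600 = 1/2073600
3j²(2 8 6; 0 0 0) = Δ·Π!·Σ² = 28/1105  (sign +1)
sum: t=4:+1/52254720 = 1/52254720
3j²(2 8 6; -2 5 -3) = Δ·Π!·Σ² = 11/476  (sign -1)
combine: 4πI² = 1105·28/1105·11/476 = 11/17
take √, sign -1: I = -0.22691696

-0.226917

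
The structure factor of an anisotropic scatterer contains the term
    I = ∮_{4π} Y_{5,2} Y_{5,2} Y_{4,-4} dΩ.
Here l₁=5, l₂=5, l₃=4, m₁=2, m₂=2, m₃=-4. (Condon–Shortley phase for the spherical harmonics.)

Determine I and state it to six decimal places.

m-sum 0 ✓  L=14 even ✓  0≤4≤10 ✓
Π(2lᵢ+1) = 11×11×9 = 1089
triangle coeff Δ(5,5,4) = 1/3153150
Σ_t [1,5]: t=1:−1/69120 t=2:+1/1728 t=3:−1/576 t=4:+1/1728 t=5:−1/69120 = -7/11520
(3j)²=2/143 [(5 5 4; 0 0 0)], sign=-1
Σ_t [3,3]: t=3:−1/20736 = -1/20736
(3j)²=35/1287 [(5 5 4; 2 2 -4)], sign=-1
⇒ 4πI² = 70/169
I = (+1)√(70/169/(4π)) = 0.18155187

0.181552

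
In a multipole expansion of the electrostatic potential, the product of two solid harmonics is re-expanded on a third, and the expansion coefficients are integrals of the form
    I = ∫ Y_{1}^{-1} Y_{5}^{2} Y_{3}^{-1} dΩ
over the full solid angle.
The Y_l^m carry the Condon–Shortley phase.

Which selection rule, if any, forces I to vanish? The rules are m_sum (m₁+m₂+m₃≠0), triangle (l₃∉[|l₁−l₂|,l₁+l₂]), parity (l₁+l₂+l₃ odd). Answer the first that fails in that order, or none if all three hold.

m₁+m₂+m₃ = -1 + 2 − 1 = 0  ✓
triangle: |1−5|=4 ≤ l₃=3 ≤ 1+5=6  ✗
parity: l₁+l₂+l₃ = 9 is odd

triangle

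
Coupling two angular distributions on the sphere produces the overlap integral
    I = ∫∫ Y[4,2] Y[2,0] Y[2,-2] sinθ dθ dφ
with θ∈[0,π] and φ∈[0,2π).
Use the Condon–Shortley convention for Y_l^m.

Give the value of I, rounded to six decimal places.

Rules hold: Σm=0, L=8 even, 2≤2≤6.
N = 9·5·5 = 225
Δ = 4!·4!·0!/9! = 1/630
Racah Σ t=2..2: t=2:+1/16 = 1/16
⇒ 3j(4 2 2; 0 0 0)² = 2/35, sgn +1
Racah Σ t=2..2: t=2:+1/96 = 1/96
⇒ 3j(4 2 2; 2 0 -2)² = 1/42, sgn +1
4πI² = N·(3j₀)²·(3jₘ)² = 15/49
I = +1·√(0.306122/4π) = 0.15607835

0.156078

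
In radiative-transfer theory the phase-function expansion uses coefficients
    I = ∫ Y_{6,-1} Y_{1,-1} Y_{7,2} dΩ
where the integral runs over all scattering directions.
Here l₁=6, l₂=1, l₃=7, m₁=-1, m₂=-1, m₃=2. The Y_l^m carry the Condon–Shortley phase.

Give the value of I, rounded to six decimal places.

Checks pass: Σm=0; 14 even; l₃=7∈[5,7].
(2·6+1)(2·1+1)(2·7+1) = 585
Δ: 0! 12! 2! / 15! → 1/1365
sum: t=0:+1/518400 = 1/518400
3j²(6 1 7; 0 0 0) = Δ·Π!·Σ² = 7/195  (sign -1)
sum: t=0:+1/1209600 = 1/1209600
3j²(6 1 7; -1 -1 2) = Δ·Π!·Σ² = 12/455  (sign -1)
combine: 4πI² = 585·7/195·12/455 = 36/65
take √, sign +1: I = 0.20993732

0.209937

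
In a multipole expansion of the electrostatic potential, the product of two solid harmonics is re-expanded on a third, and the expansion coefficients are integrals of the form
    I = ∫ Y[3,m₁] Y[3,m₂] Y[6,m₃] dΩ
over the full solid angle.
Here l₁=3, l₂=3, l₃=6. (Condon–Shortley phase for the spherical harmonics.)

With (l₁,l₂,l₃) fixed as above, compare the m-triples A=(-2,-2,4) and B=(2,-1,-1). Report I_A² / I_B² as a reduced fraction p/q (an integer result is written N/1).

l's match ⇒ only the (l;m) 3-j factors differ between A and B.
A: triangle coeff Δ(3,3,6) = 1/12012; Σ_t [0,0]: t=0:+1/14400 = 1/14400; (3j)²=6/143 [(3 3 6; -2 -2 4)], sign=+1
B: triangle coeff Δ(3,3,6) = 1/12012; Σ_t [0,0]: t=0:+1/5760 = 1/5760; (3j)²=5/572 [(3 3 6; 2 -1 -1)], sign=-1
I_A²/I_B² = (6/143)/(5/572) = 24/5

24/5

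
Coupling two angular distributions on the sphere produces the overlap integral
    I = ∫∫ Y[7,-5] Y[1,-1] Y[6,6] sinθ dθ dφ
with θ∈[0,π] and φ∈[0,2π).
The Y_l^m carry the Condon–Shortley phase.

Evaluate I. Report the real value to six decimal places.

-0.034990

m-sum 0 ✓  L=14 even ✓  6≤6≤8 ✓
Π(2lᵢ+1) = 15×3×13 = 585
triangle coeff Δ(7,1,6) = 1/1365
Σ_t [1,1]: t=1:−1/518400 = -1/518400
(3j)²=7/195 [(7 1 6; 0 0 0)], sign=-1
Σ_t [0,0]: t=0:+1/958003200 = 1/958003200
(3j)²=1/1365 [(7 1 6; -5 -1 6)], sign=+1
⇒ 4πI² = 1/65
I = (-1)√(1/65/(4π)) = -0.03498955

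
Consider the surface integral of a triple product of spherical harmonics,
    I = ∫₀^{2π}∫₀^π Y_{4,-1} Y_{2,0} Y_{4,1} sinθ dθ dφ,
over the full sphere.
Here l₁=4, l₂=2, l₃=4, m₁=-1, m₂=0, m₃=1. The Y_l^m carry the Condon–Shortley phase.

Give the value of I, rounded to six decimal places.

-0.139264

m-sum 0 ✓  L=10 even ✓  2≤4≤6 ✓
Π(2lᵢ+1) = 9×5×9 = 405
triangle coeff Δ(4,2,4) = 1/13860
Σ_t [0,2]: t=0:+1/192 t=1:−1/36 t=2:+1/192 = -5/288
(3j)²=20/693 [(4 2 4; 0 0 0)], sign=-1
Σ_t [0,2]: t=0:+1/480 t=1:−1/48 t=2:+1/144 = -17/1440
(3j)²=289/13860 [(4 2 4; -1 0 1)], sign=+1
⇒ 4πI² = 1445/5929
I = (-1)√(1445/5929/(4π)) = -0.13926381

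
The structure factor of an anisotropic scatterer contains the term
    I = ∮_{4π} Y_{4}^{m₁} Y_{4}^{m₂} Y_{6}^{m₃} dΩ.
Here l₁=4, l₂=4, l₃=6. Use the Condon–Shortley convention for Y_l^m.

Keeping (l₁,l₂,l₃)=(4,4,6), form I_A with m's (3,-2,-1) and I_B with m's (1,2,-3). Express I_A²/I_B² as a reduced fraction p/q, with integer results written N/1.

l's match ⇒ only the (l;m) 3-j factors differ between A and B.
A: triangle coeff Δ(4,4,6) = 1/1261260; Σ_t [0,1]: t=0:+1/11520 t=1:−1/86400 = 13/172800; (3j)²=13/660 [(4 4 6; 3 -2 -1)], sign=-1
B: triangle coeff Δ(4,4,6) = 1/1261260; Σ_t [0,2]: t=0:+1/51840 t=1:−1/5760 t=2:+1/11520 = -7/103680; (3j)²=7/858 [(4 4 6; 1 2 -3)], sign=+1
I_A²/I_B² = (13/660)/(7/858) = 169/70

169/70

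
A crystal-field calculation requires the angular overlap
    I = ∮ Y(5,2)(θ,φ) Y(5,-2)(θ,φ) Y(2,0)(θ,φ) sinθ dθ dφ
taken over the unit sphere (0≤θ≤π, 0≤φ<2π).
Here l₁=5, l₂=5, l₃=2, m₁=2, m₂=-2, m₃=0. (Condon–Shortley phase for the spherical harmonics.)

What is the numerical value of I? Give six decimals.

Checks pass: Σm=0; 12 even; l₃=2∈[0,10].
(2·5+1)(2·5+1)(2·2+1) = 605
Δ: 8! 2! 2! / 13! → 1/38610
sum: t=3:−1/2880 t=4:+1/576 t=5:−1/2880 = 1/960
3j²(5 5 2; 0 0 0) = Δ·Π!·Σ² = 10/429  (sign +1)
sum: t=1:−1/20160 t=2:+1/1440 t=3:−1/2880 = 1/3360
3j²(5 5 2; 2 -2 0) = Δ·Π!·Σ² = 6/715  (sign +1)
combine: 4πI² = 605·10/429·6/715 = 20/169
take √, sign +1: I = 0.09704356

0.097044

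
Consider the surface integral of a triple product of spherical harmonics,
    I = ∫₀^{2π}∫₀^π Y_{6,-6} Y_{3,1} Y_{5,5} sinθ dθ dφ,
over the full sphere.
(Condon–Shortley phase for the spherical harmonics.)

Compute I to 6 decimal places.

Checks pass: Σm=0; 14 even; l₃=5∈[3,9].
(2·6+1)(2·3+1)(2·5+1) = 1001
Δ: 4! 8! 2! / 15! → 1/675675
sum: t=1:−1/8640 t=2:+1/2304 t=3:−1/8640 = 7/34560
3j²(6 3 5; 0 0 0) = Δ·Π!·Σ² = 7/429  (sign -1)
sum: t=4:+1/1935360 = 1/1935360
3j²(6 3 5; -6 1 5) = Δ·Π!·Σ² = 3/91  (sign +1)
combine: 4πI² = 1001·7/429·3/91 = 7/13
take √, sign -1: I = -0.20700098

-0.207001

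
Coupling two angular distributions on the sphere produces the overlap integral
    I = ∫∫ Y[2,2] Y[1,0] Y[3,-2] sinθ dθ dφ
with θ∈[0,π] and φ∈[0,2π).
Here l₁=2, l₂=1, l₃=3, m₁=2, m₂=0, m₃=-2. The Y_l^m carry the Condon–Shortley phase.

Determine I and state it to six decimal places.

m-sum 0 ✓  L=6 even ✓  1≤3≤3 ✓
Π(2lᵢ+1) = 5×3×7 = 105
triangle coeff Δ(2,1,3) = 1/105
Σ_t [0,0]: t=0:+1/4 = 1/4
(3j)²=3/35 [(2 1 3; 0 0 0)], sign=-1
Σ_t [0,0]: t=0:+1/24 = 1/24
(3j)²=1/21 [(2 1 3; 2 0 -2)], sign=-1
⇒ 4πI² = 3/7
I = (+1)√(3/7/(4π)) = 0.18467439

0.184674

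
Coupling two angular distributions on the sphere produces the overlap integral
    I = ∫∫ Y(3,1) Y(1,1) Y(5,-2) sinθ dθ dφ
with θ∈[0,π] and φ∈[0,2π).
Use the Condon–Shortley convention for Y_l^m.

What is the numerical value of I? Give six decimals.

0.000000

|3−1|≤5≤3+1 violated ⇒ I = 0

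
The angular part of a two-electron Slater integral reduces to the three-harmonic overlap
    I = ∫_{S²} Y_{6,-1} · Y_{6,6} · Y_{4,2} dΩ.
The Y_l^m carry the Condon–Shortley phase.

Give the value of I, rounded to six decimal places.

0.000000

Σmᵢ = 7 ≠ 0, so the φ-integral vanishes; I = 0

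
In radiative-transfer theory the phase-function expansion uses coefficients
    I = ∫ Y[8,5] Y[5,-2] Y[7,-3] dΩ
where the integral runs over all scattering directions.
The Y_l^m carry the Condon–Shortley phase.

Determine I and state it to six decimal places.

Rules hold: Σm=0, L=20 even, 3≤7≤13.
N = 17·11·15 = 2805
Δ = 6!·10!·4!/21! = 1/814773960
Racah Σ t=1..5: t=1:−1/87091200 t=2:+1/4976640 t=3:−1/2073600 t=4:+1/4976640 t=5:−1/87091200 = -1/9676800
⇒ 3j(8 5 7; 0 0 0)² = 360/46189, sgn +1
Racah Σ t=0..3: t=0:+1/130636800 t=1:−1/38707200 t=2:+1/104509440 t=3:−1/3135283200 = -1/111974400
⇒ 3j(8 5 7; 5 -2 -3)² = 28/2907, sgn -1
4πI² = N·(3j₀)²·(3jₘ)² = 16800/79781
I = -1·√(0.210576/4π) = -0.12944938

-0.129449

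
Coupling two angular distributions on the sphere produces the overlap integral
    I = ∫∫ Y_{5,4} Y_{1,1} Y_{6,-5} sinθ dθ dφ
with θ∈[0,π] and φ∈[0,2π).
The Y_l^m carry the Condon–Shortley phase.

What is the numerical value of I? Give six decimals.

-0.303018

Rules hold: Σm=0, L=12 even, 4≤6≤6.
N = 11·3·13 = 429
Δ = 0!·10!·2!/13! = 1/858
Racah Σ t=0..0: t=0:+1/14400 = 1/14400
⇒ 3j(5 1 6; 0 0 0)² = 6/143, sgn +1
Racah Σ t=0..0: t=0:+1/725760 = 1/725760
⇒ 3j(5 1 6; 4 1 -5)² = 5/78, sgn -1
4πI² = N·(3j₀)²·(3jₘ)² = 15/13
I = -1·√(1.15385/4π) = -0.30301841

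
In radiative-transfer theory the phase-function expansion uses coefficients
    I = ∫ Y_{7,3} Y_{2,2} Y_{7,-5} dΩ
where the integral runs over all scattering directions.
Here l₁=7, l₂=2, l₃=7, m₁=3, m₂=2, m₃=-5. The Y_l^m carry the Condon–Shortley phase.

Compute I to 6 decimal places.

0.139127

m-sum 0 ✓  L=16 even ✓  5≤7≤9 ✓
Π(2lᵢ+1) = 15×5×15 = 1125
triangle coeff Δ(7,2,7) = 1/185640
Σ_t [0,2]: t=0:+1/2419200 t=1:−1/518400 t=2:+1/2419200 = -1/907200
(3j)²=56/3315 [(7 2 7; 0 0 0)], sign=+1
Σ_t [2,2]: t=2:+1/29030400 = 1/29030400
(3j)²=99/7735 [(7 2 7; 3 2 -5)], sign=+1
⇒ 4πI² = 11880/48841
I = (+1)√(11880/48841/(4π)) = 0.13912687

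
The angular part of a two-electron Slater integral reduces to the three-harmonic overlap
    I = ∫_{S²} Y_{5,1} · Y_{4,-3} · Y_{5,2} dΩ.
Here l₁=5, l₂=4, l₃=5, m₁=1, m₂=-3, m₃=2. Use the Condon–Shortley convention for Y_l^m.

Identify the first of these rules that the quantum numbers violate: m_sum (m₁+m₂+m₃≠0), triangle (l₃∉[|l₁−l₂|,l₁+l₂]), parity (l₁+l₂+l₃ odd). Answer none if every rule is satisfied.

Σmᵢ = 0  ✓
l₃∈[|l₁−l₂|,l₁+l₂]=[1,9], have l₃=5  ✓
Σlᵢ = 14 ⇒ even  ✓

none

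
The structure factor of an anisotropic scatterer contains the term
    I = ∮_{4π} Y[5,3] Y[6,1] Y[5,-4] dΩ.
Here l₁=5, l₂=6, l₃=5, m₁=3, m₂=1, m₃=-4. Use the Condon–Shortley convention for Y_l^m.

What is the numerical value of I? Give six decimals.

Rules hold: Σm=0, L=16 even, 1≤5≤11.
N = 11·13·11 = 1573
Δ = 6!·4!·6!/17! = 1/28588560
Racah Σ t=1..5: t=1:−1/345600 t=2:+1/13824 t=3:−1/5184 t=4:+1/13824 t=5:−1/345600 = -7/129600
⇒ 3j(5 6 5; 0 0 0)² = 80/7293, sgn +1
Racah Σ t=1..2: t=1:−1/518400 t=2:+1/138240 = 11/2073600
⇒ 3j(5 6 5; 3 1 -4)² = 77/4420, sgn -1
4πI² = N·(3j₀)²·(3jₘ)² = 3388/11271
I = -1·√(0.300594/4π) = -0.15466268

-0.154663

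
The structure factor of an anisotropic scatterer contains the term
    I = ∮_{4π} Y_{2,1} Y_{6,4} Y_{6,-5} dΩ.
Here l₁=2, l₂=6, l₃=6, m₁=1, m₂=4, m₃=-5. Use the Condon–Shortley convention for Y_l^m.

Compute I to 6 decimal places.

-0.197649

Checks pass: Σm=0; 14 even; l₃=6∈[4,8].
(2·2+1)(2·6+1)(2·6+1) = 845
Δ: 2! 2! 10! / 15! → 1/90090
sum: t=0:+1/69120 t=1:−1/14400 t=2:+1/69120 = -7/172800
3j²(2 6 6; 0 0 0) = Δ·Π!·Σ² = 14/715  (sign -1)
sum: t=0:+1/7257600 t=1:−1/725760 = -1/806400
3j²(2 6 6; 1 4 -5) = Δ·Π!·Σ² = 27/910  (sign +1)
combine: 4πI² = 845·14/715·27/910 = 27/55
take √, sign -1: I = -0.19764945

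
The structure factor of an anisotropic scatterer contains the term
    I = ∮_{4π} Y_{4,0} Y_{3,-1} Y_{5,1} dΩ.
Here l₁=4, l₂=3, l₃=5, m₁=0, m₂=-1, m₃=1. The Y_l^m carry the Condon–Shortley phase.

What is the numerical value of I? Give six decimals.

m-sum 0 ✓  L=12 even ✓  1≤5≤7 ✓
Π(2lᵢ+1) = 9×7×11 = 693
triangle coeff Δ(4,3,5) = 1/180180
Σ_t [0,2]: t=0:+1/576 t=1:−1/144 t=2:+1/576 = -1/288
(3j)²=20/1001 [(4 3 5; 0 0 0)], sign=+1
Σ_t [0,2]: t=0:+1/384 t=1:−1/216 t=2:+1/2304 = -11/6912
(3j)²=11/1638 [(4 3 5; 0 -1 1)], sign=-1
⇒ 4πI² = 110/1183
I = (-1)√(110/1183/(4π)) = -0.08601992

-0.086020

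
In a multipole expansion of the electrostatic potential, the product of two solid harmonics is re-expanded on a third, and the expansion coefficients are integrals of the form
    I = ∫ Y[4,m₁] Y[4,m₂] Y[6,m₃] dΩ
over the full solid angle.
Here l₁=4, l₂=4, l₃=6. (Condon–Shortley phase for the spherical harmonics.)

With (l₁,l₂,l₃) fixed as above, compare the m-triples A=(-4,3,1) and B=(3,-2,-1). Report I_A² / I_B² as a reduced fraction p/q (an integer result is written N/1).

Same 4,4,6: normalisation and zero-m 3j drop out of the ratio.
A: Δ: 2! 6! 6! / 15! → 1/1261260; sum: t=2:+1/172800 = 1/172800; 3j²(4 4 6; -4 3 1) = Δ·Π!·Σ² = 7/2145  (sign -1)
B: Δ: 2! 6! 6! / 15! → 1/1261260; sum: t=0:+1/11520 t=1:−1/86400 = 13/172800; 3j²(4 4 6; 3 -2 -1) = Δ·Π!·Σ² = 13/660  (sign -1)
I_A²/I_B² = (7/2145)/(13/660) = 28/169

28/169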